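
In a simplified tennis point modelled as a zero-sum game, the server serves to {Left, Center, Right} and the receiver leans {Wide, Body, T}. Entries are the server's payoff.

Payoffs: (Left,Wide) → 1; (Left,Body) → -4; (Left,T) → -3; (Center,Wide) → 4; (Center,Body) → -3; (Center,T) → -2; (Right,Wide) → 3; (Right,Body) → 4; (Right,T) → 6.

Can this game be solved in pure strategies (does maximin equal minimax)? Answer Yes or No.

No

Row minima: Left → -4, Center → -3, Right → 3; maximin = 3.
Column maxima: Wide → 4, Body → 4, T → 6; minimax = 4.
3 ≠ 4, so no pure-strategy equilibrium exists.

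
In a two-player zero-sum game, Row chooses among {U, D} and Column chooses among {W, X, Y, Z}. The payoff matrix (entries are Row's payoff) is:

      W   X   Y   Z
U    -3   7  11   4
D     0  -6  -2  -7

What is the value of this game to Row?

Row minima: U → -3, D → -7; maximin = -3.
Column maxima: W → 0, X → 7, Y → 11, Z → 4; minimax = 0.
-3 ≠ 0, so there is no saddle point; optimal play is mixed.
X is strictly dominated by Z (it gives Row strictly more in every row), so Column never plays it.
Y is strictly dominated by Z (it gives Row strictly more in every row), so Column never plays it.
On the remaining 2×2 (U, D vs W, Z):
Let Row play U with probability p. Expected payoff against W: (-3)p + 0(1−p) = −3p; against Z: 4p + (-7)(1−p) = 11p − 7.
Setting these equal: −3p = 11p − 7 ⇒ −14p = -7 ⇒ p = 1/2, and the value is (-3)·(1/2) = -3/2.
For Column: with q = P(W), equating U's and D's payoffs gives −7q + 4 = 7q − 7 ⇒ q = 11/14.

-3/2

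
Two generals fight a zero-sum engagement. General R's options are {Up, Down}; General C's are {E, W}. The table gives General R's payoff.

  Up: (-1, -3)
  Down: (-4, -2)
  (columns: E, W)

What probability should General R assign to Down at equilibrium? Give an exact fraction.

Row minima: Up → -3, Down → -4; maximin = -3.
Column maxima: E → -1, W → -2; minimax = -2.
-3 ≠ -2, so there is no saddle point; optimal play is mixed.
Let General R play Up with probability p. Expected payoff against E: (-1)p + (-4)(1−p) = 3p − 4; against W: (-3)p + (-2)(1−p) = −p − 2.
Setting these equal: 3p − 4 = −p − 2 ⇒ 4p = 2 ⇒ p = 1/2, and the value is (3)·(1/2) − 4 = -5/2.
For General C: with q = P(E), equating Up's and Down's payoffs gives 2q − 3 = −2q − 2 ⇒ q = 1/4.

1/2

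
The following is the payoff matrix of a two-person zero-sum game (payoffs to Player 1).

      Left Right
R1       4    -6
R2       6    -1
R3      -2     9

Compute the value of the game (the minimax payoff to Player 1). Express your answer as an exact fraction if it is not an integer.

26/9

Row minima: R1 → -6, R2 → -1, R3 → -2; maximin = -1.
Column maxima: Left → 6, Right → 9; minimax = 6.
-1 ≠ 6, so there is no saddle point; optimal play is mixed.
R1 is strictly dominated by R2, so Player 1 never plays it.
On the remaining 2×2 (R2, R3 vs Left, Right):
Let Player 1 play R2 with probability p. Expected payoff against Left: 6p + (-2)(1−p) = 8p − 2; against Right: (-1)p + 9(1−p) = −10p + 9.
Setting these equal: 8p − 2 = −10p + 9 ⇒ 18p = 11 ⇒ p = 11/18, and the value is (8)·(11/18) − 2 = 26/9.
For Player 2: with q = P(Left), equating R2's and R3's payoffs gives 7q − 1 = −11q + 9 ⇒ q = 5/9.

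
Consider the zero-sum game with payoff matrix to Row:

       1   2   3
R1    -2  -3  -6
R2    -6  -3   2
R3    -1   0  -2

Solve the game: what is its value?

-14/9

Row minima: R1 → -6, R2 → -6, R3 → -2; maximin = -2.
Column maxima: 1 → -1, 2 → 0, 3 → 2; minimax = -1.
-2 ≠ -1, so there is no saddle point; optimal play is mixed.
R1 is strictly dominated by R3, so Row never plays it.
With R1 eliminated, 2 is strictly dominated by 1 (it gives Row strictly more in every remaining row), so Column never plays it.
On the remaining 2×2 (R2, R3 vs 1, 3):
Let Row play R2 with probability p. Expected payoff against 1: (-6)p + (-1)(1−p) = −5p − 1; against 3: 2p + (-2)(1−p) = 4p − 2.
Setting these equal: −5p − 1 = 4p − 2 ⇒ −9p = -1 ⇒ p = 1/9, and the value is (-5)·(1/9) − 1 = -14/9.
For Column: with q = P(1), equating R2's and R3's payoffs gives −8q + 2 = q − 2 ⇒ q = 4/9.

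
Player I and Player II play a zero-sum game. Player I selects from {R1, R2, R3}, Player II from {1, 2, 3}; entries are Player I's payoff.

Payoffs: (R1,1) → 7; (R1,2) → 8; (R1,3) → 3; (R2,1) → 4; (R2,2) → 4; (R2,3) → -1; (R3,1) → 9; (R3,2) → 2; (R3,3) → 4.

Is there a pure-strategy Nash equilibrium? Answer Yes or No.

Row minima: R1 → 3, R2 → -1, R3 → 2; maximin = 3.
Column maxima: 1 → 9, 2 → 8, 3 → 4; minimax = 4.
3 ≠ 4, so no pure-strategy equilibrium exists.

No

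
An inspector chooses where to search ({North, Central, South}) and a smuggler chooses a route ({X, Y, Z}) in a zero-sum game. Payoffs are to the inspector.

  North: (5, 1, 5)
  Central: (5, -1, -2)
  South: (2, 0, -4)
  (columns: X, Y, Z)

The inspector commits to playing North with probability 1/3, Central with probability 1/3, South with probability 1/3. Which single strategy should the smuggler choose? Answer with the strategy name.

If the smuggler plays X, the inspector's expected payoff is (1/3)·5 + (1/3)·5 + (1/3)·2 = 4.
If the smuggler plays Y, the inspector's expected payoff is (1/3)·1 + (1/3)·(-1) + (1/3)·0 = 0.
If the smuggler plays Z, the inspector's expected payoff is (1/3)·5 + (1/3)·(-2) + (1/3)·(-4) = -1/3.
The smuggler minimizes the inspector's payoff; the smallest is -1/3, so the best response is Z.

Z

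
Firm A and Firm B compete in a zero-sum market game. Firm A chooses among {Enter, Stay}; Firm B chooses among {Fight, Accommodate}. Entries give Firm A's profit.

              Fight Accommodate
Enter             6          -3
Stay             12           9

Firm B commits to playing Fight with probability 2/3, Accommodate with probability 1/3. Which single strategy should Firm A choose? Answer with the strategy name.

Stay

Expected payoff of Enter: (2/3)·6 + (1/3)·(-3) = 3.
Expected payoff of Stay: (2/3)·12 + (1/3)·9 = 11.
The largest is 11, so Firm A's best response is Stay.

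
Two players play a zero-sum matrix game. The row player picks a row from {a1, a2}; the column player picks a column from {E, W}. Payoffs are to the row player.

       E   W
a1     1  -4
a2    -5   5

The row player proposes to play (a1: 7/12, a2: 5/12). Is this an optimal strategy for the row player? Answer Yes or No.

Against E this mix gives (7/12)·1 + (5/12)·(-5) = -3/2.
Against W this mix gives (7/12)·(-4) + (5/12)·5 = -1/4.
The column player will play E, holding the row player to -3/2. Shifting weight toward the row that does better against E would raise this floor (the equalizing mix achieves -1 against both E and W), so the proposed strategy is not optimal.

No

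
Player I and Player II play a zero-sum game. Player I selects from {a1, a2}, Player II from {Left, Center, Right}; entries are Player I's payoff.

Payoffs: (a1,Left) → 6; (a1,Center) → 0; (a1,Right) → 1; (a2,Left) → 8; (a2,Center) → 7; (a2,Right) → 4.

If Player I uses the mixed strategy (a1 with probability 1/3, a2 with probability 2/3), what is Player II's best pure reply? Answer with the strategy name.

Right

If Player II plays Left, Player I's expected payoff is (1/3)·6 + (2/3)·8 = 22/3.
If Player II plays Center, Player I's expected payoff is (1/3)·0 + (2/3)·7 = 14/3.
If Player II plays Right, Player I's expected payoff is (1/3)·1 + (2/3)·4 = 3.
Player II minimizes Player I's payoff; the smallest is 3, so the best response is Right.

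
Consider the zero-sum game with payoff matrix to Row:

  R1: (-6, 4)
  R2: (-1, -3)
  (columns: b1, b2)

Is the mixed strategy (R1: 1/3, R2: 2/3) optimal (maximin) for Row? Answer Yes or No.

Against b1 this mix gives (1/3)·(-6) + (2/3)·(-1) = -8/3.
Against b2 this mix gives (1/3)·4 + (2/3)·(-3) = -2/3.
Column will play b1, holding Row to -8/3. Shifting weight toward the row that does better against b1 would raise this floor (the equalizing mix achieves -11/6 against both b1 and b2), so the proposed strategy is not optimal.

No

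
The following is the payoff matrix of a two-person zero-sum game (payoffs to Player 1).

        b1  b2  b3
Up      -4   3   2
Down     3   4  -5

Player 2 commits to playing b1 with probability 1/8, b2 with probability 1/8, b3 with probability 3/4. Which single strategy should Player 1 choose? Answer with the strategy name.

Expected payoff of Up: (1/8)·(-4) + (1/8)·3 + (3/4)·2 = 11/8.
Expected payoff of Down: (1/8)·3 + (1/8)·4 + (3/4)·(-5) = -23/8.
The largest is 11/8, so Player 1's best response is Up.

Up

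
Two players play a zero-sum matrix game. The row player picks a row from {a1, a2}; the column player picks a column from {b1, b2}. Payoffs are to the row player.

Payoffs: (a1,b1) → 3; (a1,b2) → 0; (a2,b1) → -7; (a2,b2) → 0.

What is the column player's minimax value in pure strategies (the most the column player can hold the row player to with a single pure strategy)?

0

Column maxima: b1 → 3, b2 → 0.
The smallest of these is 0.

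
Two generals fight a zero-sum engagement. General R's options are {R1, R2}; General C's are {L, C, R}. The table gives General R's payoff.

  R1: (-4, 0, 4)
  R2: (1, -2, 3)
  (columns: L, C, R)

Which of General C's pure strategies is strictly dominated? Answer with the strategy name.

L holds General R's payoff strictly below R in every row: -4 < 4, 1 < 3.
So R is strictly dominated for General C.

R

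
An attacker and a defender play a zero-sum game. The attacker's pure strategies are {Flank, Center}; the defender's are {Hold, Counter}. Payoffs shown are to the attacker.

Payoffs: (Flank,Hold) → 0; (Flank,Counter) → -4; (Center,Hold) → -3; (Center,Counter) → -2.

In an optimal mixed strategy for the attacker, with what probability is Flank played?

1/5

Row minima: Flank → -4, Center → -3; maximin = -3.
Column maxima: Hold → 0, Counter → -2; minimax = -2.
-3 ≠ -2, so there is no saddle point; optimal play is mixed.
Let the attacker play Flank with probability p. Expected payoff against Hold: 0p + (-3)(1−p) = 3p − 3; against Counter: (-4)p + (-2)(1−p) = −2p − 2.
Setting these equal: 3p − 3 = −2p − 2 ⇒ 5p = 1 ⇒ p = 1/5, and the value is (3)·(1/5) − 3 = -12/5.
For the defender: with q = P(Hold), equating Flank's and Center's payoffs gives 4q − 4 = −q − 2 ⇒ q = 2/5.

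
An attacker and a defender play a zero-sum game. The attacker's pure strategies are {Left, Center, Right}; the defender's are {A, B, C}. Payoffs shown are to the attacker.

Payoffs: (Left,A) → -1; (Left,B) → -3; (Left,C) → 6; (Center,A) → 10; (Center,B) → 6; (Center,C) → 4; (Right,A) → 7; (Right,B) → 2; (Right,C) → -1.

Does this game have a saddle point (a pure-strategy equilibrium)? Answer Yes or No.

Row minima: Left → -3, Center → 4, Right → -1; maximin = 4.
Column maxima: A → 10, B → 6, C → 6; minimax = 6.
4 ≠ 6, so no pure-strategy equilibrium exists.

No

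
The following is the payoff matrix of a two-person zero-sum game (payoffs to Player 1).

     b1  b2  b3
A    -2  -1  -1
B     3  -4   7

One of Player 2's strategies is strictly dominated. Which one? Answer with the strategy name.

b3

b1 holds Player 1's payoff strictly below b3 in every row: -2 < -1, 3 < 7.
So b3 is strictly dominated for Player 2.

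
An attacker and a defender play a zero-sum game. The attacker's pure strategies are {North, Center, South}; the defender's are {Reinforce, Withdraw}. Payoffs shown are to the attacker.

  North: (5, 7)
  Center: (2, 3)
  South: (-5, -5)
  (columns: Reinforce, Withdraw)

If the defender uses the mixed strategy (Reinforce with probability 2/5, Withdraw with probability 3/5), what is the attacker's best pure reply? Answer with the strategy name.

North

Expected payoff of North: (2/5)·5 + (3/5)·7 = 31/5.
Expected payoff of Center: (2/5)·2 + (3/5)·3 = 13/5.
Expected payoff of South: (2/5)·(-5) + (3/5)·(-5) = -5.
The largest is 31/5, so the attacker's best response is North.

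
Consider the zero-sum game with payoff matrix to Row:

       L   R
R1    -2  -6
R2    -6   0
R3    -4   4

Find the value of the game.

-8/3

Row minima: R1 → -6, R2 → -6, R3 → -4; maximin = -4.
Column maxima: L → -2, R → 4; minimax = -2.
-4 ≠ -2, so there is no saddle point; optimal play is mixed.
R2 is strictly dominated by R3, so Row never plays it.
On the remaining 2×2 (R1, R3 vs L, R):
Let Row play R1 with probability p. Expected payoff against L: (-2)p + (-4)(1−p) = 2p − 4; against R: (-6)p + 4(1−p) = −10p + 4.
Setting these equal: 2p − 4 = −10p + 4 ⇒ 12p = 8 ⇒ p = 2/3, and the value is (2)·(2/3) − 4 = -8/3.
For Column: with q = P(L), equating R1's and R3's payoffs gives 4q − 6 = −8q + 4 ⇒ q = 5/6.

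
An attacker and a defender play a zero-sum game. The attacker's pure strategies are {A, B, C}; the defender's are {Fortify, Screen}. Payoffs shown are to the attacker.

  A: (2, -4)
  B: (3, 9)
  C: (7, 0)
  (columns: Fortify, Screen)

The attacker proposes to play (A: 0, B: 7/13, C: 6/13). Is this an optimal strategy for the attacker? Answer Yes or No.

Against Fortify this mix gives (7/13)·3 + (6/13)·7 = 63/13.
Against Screen this mix gives (7/13)·9 + (6/13)·0 = 63/13.
All of the defender's active replies (Fortify, Screen) yield 63/13, and no column does worse for the attacker. The mix makes the defender indifferent and guarantees 63/13, so it is optimal.

Yes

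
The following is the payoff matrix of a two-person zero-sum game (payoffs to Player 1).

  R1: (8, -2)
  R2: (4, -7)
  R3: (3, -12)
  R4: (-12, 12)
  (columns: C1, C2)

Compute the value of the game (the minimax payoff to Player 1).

Row minima: R1 → -2, R2 → -7, R3 → -12, R4 → -12; maximin = -2.
Column maxima: C1 → 8, C2 → 12; minimax = 8.
-2 ≠ 8, so there is no saddle point; optimal play is mixed.
R2 is strictly dominated by R1, so Player 1 never plays it.
R3 is strictly dominated by R1, so Player 1 never plays it.
On the remaining 2×2 (R1, R4 vs C1, C2):
Let Player 1 play R1 with probability p. Expected payoff against C1: 8p + (-12)(1−p) = 20p − 12; against C2: (-2)p + 12(1−p) = −14p + 12.
Setting these equal: 20p − 12 = −14p + 12 ⇒ 34p = 24 ⇒ p = 12/17, and the value is (20)·(12/17) − 12 = 36/17.
For Player 2: with q = P(C1), equating R1's and R4's payoffs gives 10q − 2 = −24q + 12 ⇒ q = 7/17.

36/17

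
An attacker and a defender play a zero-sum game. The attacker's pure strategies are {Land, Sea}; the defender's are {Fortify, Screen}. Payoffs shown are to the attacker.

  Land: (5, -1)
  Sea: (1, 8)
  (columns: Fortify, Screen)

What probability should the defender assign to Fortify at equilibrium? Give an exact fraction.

9/13

Row minima: Land → -1, Sea → 1; maximin = 1.
Column maxima: Fortify → 5, Screen → 8; minimax = 5.
1 ≠ 5, so there is no saddle point; optimal play is mixed.
Let the attacker play Land with probability p. Expected payoff against Fortify: 5p + 1(1−p) = 4p + 1; against Screen: (-1)p + 8(1−p) = −9p + 8.
Setting these equal: 4p + 1 = −9p + 8 ⇒ 13p = 7 ⇒ p = 7/13, and the value is (4)·(7/13) + 1 = 41/13.
For the defender: with q = P(Fortify), equating Land's and Sea's payoffs gives 6q − 1 = −7q + 8 ⇒ q = 9/13.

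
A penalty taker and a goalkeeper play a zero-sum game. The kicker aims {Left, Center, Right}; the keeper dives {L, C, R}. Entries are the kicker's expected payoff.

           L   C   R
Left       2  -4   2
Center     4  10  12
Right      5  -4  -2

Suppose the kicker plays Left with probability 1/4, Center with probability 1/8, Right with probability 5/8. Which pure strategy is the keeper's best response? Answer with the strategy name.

If the keeper plays L, the kicker's expected payoff is (1/4)·2 + (1/8)·4 + (5/8)·5 = 33/8.
If the keeper plays C, the kicker's expected payoff is (1/4)·(-4) + (1/8)·10 + (5/8)·(-4) = -9/4.
If the keeper plays R, the kicker's expected payoff is (1/4)·2 + (1/8)·12 + (5/8)·(-2) = 3/4.
The keeper minimizes the kicker's payoff; the smallest is -9/4, so the best response is C.

C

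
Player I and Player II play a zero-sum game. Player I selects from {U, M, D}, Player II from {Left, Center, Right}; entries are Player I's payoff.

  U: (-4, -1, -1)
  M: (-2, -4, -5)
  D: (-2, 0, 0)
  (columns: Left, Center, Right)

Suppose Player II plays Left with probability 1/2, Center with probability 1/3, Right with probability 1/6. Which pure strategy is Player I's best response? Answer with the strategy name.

Expected payoff of U: (1/2)·(-4) + (1/3)·(-1) + (1/6)·(-1) = -5/2.
Expected payoff of M: (1/2)·(-2) + (1/3)·(-4) + (1/6)·(-5) = -19/6.
Expected payoff of D: (1/2)·(-2) + (1/3)·0 + (1/6)·0 = -1.
The largest is -1, so Player I's best response is D.

D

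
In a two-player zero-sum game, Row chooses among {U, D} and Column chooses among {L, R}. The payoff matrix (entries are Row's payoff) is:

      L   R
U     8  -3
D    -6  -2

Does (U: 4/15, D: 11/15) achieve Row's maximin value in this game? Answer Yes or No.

Yes

Against L this mix gives (4/15)·8 + (11/15)·(-6) = -34/15.
Against R this mix gives (4/15)·(-3) + (11/15)·(-2) = -34/15.
All of Column's active replies (L, R) yield -34/15, and no column does worse for Row. The mix makes Column indifferent and guarantees -34/15, so it is optimal.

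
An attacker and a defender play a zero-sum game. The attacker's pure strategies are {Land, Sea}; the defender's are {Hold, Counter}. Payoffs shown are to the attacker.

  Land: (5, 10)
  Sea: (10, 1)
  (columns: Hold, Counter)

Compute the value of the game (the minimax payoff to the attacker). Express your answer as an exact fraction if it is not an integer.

Row minima: Land → 5, Sea → 1; maximin = 5.
Column maxima: Hold → 10, Counter → 10; minimax = 10.
5 ≠ 10, so there is no saddle point; optimal play is mixed.
Let the attacker play Land with probability p. Expected payoff against Hold: 5p + 10(1−p) = −5p + 10; against Counter: 10p + 1(1−p) = 9p + 1.
Setting these equal: −5p + 10 = 9p + 1 ⇒ −14p = -9 ⇒ p = 9/14, and the value is (-5)·(9/14) + 10 = 95/14.
For the defender: with q = P(Hold), equating Land's and Sea's payoffs gives −5q + 10 = 9q + 1 ⇒ q = 9/14.

95/14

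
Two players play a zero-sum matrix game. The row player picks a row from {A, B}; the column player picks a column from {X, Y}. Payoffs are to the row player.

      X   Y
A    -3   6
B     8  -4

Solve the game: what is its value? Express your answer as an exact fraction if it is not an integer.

Row minima: A → -3, B → -4; maximin = -3.
Column maxima: X → 8, Y → 6; minimax = 6.
-3 ≠ 6, so there is no saddle point; optimal play is mixed.
Let the row player play A with probability p. Expected payoff against X: (-3)p + 8(1−p) = −11p + 8; against Y: 6p + (-4)(1−p) = 10p − 4.
Setting these equal: −11p + 8 = 10p − 4 ⇒ −21p = -12 ⇒ p = 4/7, and the value is (-11)·(4/7) + 8 = 12/7.
For the column player: with q = P(X), equating A's and B's payoffs gives −9q + 6 = 12q − 4 ⇒ q = 10/21.

12/7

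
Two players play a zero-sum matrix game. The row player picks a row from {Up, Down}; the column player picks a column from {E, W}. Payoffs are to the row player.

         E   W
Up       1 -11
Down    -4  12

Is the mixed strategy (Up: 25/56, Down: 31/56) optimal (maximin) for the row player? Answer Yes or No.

No

Against E this mix gives (25/56)·1 + (31/56)·(-4) = -99/56.
Against W this mix gives (25/56)·(-11) + (31/56)·12 = 97/56.
The column player will play E, holding the row player to -99/56. Shifting weight toward the row that does better against E would raise this floor (the equalizing mix achieves -8/7 against both E and W), so the proposed strategy is not optimal.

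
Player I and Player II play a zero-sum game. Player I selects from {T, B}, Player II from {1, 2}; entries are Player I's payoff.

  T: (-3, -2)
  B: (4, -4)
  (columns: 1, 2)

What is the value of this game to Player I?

Row minima: T → -3, B → -4; maximin = -3.
Column maxima: 1 → 4, 2 → -2; minimax = -2.
-3 ≠ -2, so there is no saddle point; optimal play is mixed.
Let Player I play T with probability p. Expected payoff against 1: (-3)p + 4(1−p) = −7p + 4; against 2: (-2)p + (-4)(1−p) = 2p − 4.
Setting these equal: −7p + 4 = 2p − 4 ⇒ −9p = -8 ⇒ p = 8/9, and the value is (-7)·(8/9) + 4 = -20/9.
For Player II: with q = P(1), equating T's and B's payoffs gives −q − 2 = 8q − 4 ⇒ q = 2/9.

-20/9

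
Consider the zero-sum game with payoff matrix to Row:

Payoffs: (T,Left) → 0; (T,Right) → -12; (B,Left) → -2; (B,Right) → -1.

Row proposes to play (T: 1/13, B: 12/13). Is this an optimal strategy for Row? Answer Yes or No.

Yes

Against Left this mix gives (1/13)·0 + (12/13)·(-2) = -24/13.
Against Right this mix gives (1/13)·(-12) + (12/13)·(-1) = -24/13.
All of Column's active replies (Left, Right) yield -24/13, and no column does worse for Row. The mix makes Column indifferent and guarantees -24/13, so it is optimal.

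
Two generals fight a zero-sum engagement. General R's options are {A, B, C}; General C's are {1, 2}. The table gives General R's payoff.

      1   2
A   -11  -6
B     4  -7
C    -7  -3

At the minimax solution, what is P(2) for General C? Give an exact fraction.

11/15

Row minima: A → -11, B → -7, C → -7; maximin = -7.
Column maxima: 1 → 4, 2 → -3; minimax = -3.
-7 ≠ -3, so there is no saddle point; optimal play is mixed.
A is strictly dominated by C, so General R never plays it.
On the remaining 2×2 (B, C vs 1, 2):
Let General R play B with probability p. Expected payoff against 1: 4p + (-7)(1−p) = 11p − 7; against 2: (-7)p + (-3)(1−p) = −4p − 3.
Setting these equal: 11p − 7 = −4p − 3 ⇒ 15p = 4 ⇒ p = 4/15, and the value is (11)·(4/15) − 7 = -61/15.
For General C: with q = P(1), equating B's and C's payoffs gives 11q − 7 = −4q − 3 ⇒ q = 4/15.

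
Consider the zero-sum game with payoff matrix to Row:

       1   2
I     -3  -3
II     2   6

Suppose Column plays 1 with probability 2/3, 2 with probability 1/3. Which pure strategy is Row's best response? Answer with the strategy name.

Expected payoff of I: (2/3)·(-3) + (1/3)·(-3) = -3.
Expected payoff of II: (2/3)·2 + (1/3)·6 = 10/3.
The largest is 10/3, so Row's best response is II.

II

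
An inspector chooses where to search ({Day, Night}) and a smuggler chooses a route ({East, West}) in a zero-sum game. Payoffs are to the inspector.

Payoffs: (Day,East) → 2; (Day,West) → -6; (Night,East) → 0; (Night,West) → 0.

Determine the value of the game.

Row minima: Day → -6, Night → 0; maximin = 0.
Column maxima: East → 2, West → 0; minimax = 0.
Since maximin = minimax = 0, there is a saddle point and the value is 0.

0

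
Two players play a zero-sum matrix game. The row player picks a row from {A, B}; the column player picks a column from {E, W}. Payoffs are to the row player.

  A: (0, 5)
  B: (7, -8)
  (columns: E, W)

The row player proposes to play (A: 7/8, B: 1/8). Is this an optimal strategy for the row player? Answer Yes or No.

Against E this mix gives (7/8)·0 + (1/8)·7 = 7/8.
Against W this mix gives (7/8)·5 + (1/8)·(-8) = 27/8.
The column player will play E, holding the row player to 7/8. Shifting weight toward the row that does better against E would raise this floor (the equalizing mix achieves 7/4 against both E and W), so the proposed strategy is not optimal.

No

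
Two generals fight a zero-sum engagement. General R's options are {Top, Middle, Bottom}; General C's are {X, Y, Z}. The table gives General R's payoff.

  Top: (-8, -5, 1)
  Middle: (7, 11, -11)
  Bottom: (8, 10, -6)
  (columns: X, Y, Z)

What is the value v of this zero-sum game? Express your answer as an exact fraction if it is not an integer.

Row minima: Top → -8, Middle → -11, Bottom → -6; maximin = -6.
Column maxima: X → 8, Y → 11, Z → 1; minimax = 1.
-6 ≠ 1, so there is no saddle point; optimal play is mixed.
Y is strictly dominated by X (it gives General R strictly more in every row), so General C never plays it.
With Y eliminated, Middle is strictly dominated by Bottom (Bottom gives General R strictly more in every remaining column), so General R never plays it.
On the remaining 2×2 (Top, Bottom vs X, Z):
Let General R play Top with probability p. Expected payoff against X: (-8)p + 8(1−p) = −16p + 8; against Z: 1p + (-6)(1−p) = 7p − 6.
Setting these equal: −16p + 8 = 7p − 6 ⇒ −23p = -14 ⇒ p = 14/23, and the value is (-16)·(14/23) + 8 = -40/23.
For General C: with q = P(X), equating Top's and Bottom's payoffs gives −9q + 1 = 14q − 6 ⇒ q = 7/23.

-40/23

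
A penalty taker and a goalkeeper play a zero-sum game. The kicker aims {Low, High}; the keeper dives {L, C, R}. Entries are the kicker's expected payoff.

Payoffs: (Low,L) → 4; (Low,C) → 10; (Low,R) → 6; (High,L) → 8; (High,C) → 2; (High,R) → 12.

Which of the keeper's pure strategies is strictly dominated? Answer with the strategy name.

L holds the kicker's payoff strictly below R in every row: 4 < 6, 8 < 12.
So R is strictly dominated for the keeper.

R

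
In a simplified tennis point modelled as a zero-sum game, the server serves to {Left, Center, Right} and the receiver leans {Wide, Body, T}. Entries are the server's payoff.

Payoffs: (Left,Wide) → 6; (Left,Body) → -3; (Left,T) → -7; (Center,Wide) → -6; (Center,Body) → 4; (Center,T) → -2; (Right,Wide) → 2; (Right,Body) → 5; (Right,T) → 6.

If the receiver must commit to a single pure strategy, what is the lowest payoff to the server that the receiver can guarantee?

5

Column maxima: Wide → 6, Body → 5, T → 6.
The smallest of these is 5.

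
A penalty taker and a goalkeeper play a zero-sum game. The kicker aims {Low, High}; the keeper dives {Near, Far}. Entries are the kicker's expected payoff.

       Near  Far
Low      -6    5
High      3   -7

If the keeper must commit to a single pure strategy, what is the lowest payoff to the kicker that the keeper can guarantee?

Column maxima: Near → 3, Far → 5.
The smallest of these is 3.

3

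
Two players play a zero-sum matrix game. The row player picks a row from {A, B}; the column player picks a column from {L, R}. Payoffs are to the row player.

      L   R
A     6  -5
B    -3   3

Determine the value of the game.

Row minima: A → -5, B → -3; maximin = -3.
Column maxima: L → 6, R → 3; minimax = 3.
-3 ≠ 3, so there is no saddle point; optimal play is mixed.
Let the row player play A with probability p. Expected payoff against L: 6p + (-3)(1−p) = 9p − 3; against R: (-5)p + 3(1−p) = −8p + 3.
Setting these equal: 9p − 3 = −8p + 3 ⇒ 17p = 6 ⇒ p = 6/17, and the value is (9)·(6/17) − 3 = 3/17.
For the column player: with q = P(L), equating A's and B's payoffs gives 11q − 5 = −6q + 3 ⇒ q = 8/17.

3/17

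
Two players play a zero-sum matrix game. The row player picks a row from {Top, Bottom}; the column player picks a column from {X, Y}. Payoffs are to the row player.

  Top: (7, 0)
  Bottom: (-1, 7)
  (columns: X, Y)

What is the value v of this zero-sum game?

Row minima: Top → 0, Bottom → -1; maximin = 0.
Column maxima: X → 7, Y → 7; minimax = 7.
0 ≠ 7, so there is no saddle point; optimal play is mixed.
Let the row player play Top with probability p. Expected payoff against X: 7p + (-1)(1−p) = 8p − 1; against Y: 0p + 7(1−p) = −7p + 7.
Setting these equal: 8p − 1 = −7p + 7 ⇒ 15p = 8 ⇒ p = 8/15, and the value is (8)·(8/15) − 1 = 49/15.
For the column player: with q = P(X), equating Top's and Bottom's payoffs gives 7q = −8q + 7 ⇒ q = 7/15.

49/15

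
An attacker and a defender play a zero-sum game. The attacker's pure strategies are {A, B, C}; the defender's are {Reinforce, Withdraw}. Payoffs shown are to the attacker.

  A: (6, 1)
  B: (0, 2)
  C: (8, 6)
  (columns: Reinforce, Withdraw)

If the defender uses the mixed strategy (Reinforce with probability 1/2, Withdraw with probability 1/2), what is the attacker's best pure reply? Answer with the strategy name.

C

Expected payoff of A: (1/2)·6 + (1/2)·1 = 7/2.
Expected payoff of B: (1/2)·0 + (1/2)·2 = 1.
Expected payoff of C: (1/2)·8 + (1/2)·6 = 7.
The largest is 7, so the attacker's best response is C.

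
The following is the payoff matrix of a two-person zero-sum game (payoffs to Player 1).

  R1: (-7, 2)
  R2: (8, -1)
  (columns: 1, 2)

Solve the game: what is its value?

1/2

Row minima: R1 → -7, R2 → -1; maximin = -1.
Column maxima: 1 → 8, 2 → 2; minimax = 2.
-1 ≠ 2, so there is no saddle point; optimal play is mixed.
Let Player 1 play R1 with probability p. Expected payoff against 1: (-7)p + 8(1−p) = −15p + 8; against 2: 2p + (-1)(1−p) = 3p − 1.
Setting these equal: −15p + 8 = 3p − 1 ⇒ −18p = -9 ⇒ p = 1/2, and the value is (-15)·(1/2) + 8 = 1/2.
For Player 2: with q = P(1), equating R1's and R2's payoffs gives −9q + 2 = 9q − 1 ⇒ q = 1/6.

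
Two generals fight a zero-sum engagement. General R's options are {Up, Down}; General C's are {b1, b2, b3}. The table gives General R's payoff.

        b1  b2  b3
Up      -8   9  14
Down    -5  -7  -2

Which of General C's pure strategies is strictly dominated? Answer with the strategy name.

b1 holds General R's payoff strictly below b3 in every row: -8 < 14, -5 < -2.
So b3 is strictly dominated for General C.

b3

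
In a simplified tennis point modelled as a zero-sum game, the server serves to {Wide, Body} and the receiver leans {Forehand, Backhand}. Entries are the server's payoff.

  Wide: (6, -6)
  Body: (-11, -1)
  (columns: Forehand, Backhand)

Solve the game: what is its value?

-36/11

Row minima: Wide → -6, Body → -11; maximin = -6.
Column maxima: Forehand → 6, Backhand → -1; minimax = -1.
-6 ≠ -1, so there is no saddle point; optimal play is mixed.
Let the server play Wide with probability p. Expected payoff against Forehand: 6p + (-11)(1−p) = 17p − 11; against Backhand: (-6)p + (-1)(1−p) = −5p − 1.
Setting these equal: 17p − 11 = −5p − 1 ⇒ 22p = 10 ⇒ p = 5/11, and the value is (17)·(5/11) − 11 = -36/11.
For the receiver: with q = P(Forehand), equating Wide's and Body's payoffs gives 12q − 6 = −10q − 1 ⇒ q = 5/22.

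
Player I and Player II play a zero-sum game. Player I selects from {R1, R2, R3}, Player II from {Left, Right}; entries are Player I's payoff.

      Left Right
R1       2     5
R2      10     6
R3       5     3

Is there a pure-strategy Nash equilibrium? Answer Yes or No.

Row minima: R1 → 2, R2 → 6, R3 → 3; maximin = 6.
Column maxima: Left → 10, Right → 6; minimax = 6.
maximin = minimax = 6, so a saddle point exists.

Yes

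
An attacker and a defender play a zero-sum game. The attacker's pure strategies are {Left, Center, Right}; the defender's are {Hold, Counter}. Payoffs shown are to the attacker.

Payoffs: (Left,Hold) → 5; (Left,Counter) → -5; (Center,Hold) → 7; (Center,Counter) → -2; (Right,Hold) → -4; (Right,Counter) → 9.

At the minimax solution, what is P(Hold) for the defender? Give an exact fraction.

1/2

Row minima: Left → -5, Center → -2, Right → -4; maximin = -2.
Column maxima: Hold → 7, Counter → 9; minimax = 7.
-2 ≠ 7, so there is no saddle point; optimal play is mixed.
Left is strictly dominated by Center, so the attacker never plays it.
On the remaining 2×2 (Center, Right vs Hold, Counter):
Let the attacker play Center with probability p. Expected payoff against Hold: 7p + (-4)(1−p) = 11p − 4; against Counter: (-2)p + 9(1−p) = −11p + 9.
Setting these equal: 11p − 4 = −11p + 9 ⇒ 22p = 13 ⇒ p = 13/22, and the value is (11)·(13/22) − 4 = 5/2.
For the defender: with q = P(Hold), equating Center's and Right's payoffs gives 9q − 2 = −13q + 9 ⇒ q = 1/2.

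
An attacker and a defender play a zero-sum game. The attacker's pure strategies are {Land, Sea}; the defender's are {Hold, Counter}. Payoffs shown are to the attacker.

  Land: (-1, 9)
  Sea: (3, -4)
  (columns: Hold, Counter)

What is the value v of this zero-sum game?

23/17

Row minima: Land → -1, Sea → -4; maximin = -1.
Column maxima: Hold → 3, Counter → 9; minimax = 3.
-1 ≠ 3, so there is no saddle point; optimal play is mixed.
Let the attacker play Land with probability p. Expected payoff against Hold: (-1)p + 3(1−p) = −4p + 3; against Counter: 9p + (-4)(1−p) = 13p − 4.
Setting these equal: −4p + 3 = 13p − 4 ⇒ −17p = -7 ⇒ p = 7/17, and the value is (-4)·(7/17) + 3 = 23/17.
For the defender: with q = P(Hold), equating Land's and Sea's payoffs gives −10q + 9 = 7q − 4 ⇒ q = 13/17.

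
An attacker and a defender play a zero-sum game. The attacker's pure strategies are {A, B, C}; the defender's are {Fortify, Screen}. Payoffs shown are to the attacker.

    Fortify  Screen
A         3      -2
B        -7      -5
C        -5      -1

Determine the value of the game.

Row minima: A → -2, B → -7, C → -5; maximin = -2.
Column maxima: Fortify → 3, Screen → -1; minimax = -1.
-2 ≠ -1, so there is no saddle point; optimal play is mixed.
B is strictly dominated by A, so the attacker never plays it.
On the remaining 2×2 (A, C vs Fortify, Screen):
Let the attacker play A with probability p. Expected payoff against Fortify: 3p + (-5)(1−p) = 8p − 5; against Screen: (-2)p + (-1)(1−p) = −p − 1.
Setting these equal: 8p − 5 = −p − 1 ⇒ 9p = 4 ⇒ p = 4/9, and the value is (8)·(4/9) − 5 = -13/9.
For the defender: with q = P(Fortify), equating A's and C's payoffs gives 5q − 2 = −4q − 1 ⇒ q = 1/9.

-13/9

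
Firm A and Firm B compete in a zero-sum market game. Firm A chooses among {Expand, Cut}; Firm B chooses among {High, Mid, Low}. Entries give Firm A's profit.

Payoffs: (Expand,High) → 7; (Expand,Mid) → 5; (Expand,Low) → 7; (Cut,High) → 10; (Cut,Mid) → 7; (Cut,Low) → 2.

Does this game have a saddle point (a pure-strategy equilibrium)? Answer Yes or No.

Row minima: Expand → 5, Cut → 2; maximin = 5.
Column maxima: High → 10, Mid → 7, Low → 7; minimax = 7.
5 ≠ 7, so no pure-strategy equilibrium exists.

No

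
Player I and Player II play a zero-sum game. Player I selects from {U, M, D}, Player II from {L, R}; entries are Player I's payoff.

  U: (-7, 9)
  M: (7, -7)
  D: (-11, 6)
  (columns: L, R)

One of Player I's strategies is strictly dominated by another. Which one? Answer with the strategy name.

U gives a strictly higher payoff than D against every column: -7 > -11, 9 > 6.
So D is strictly dominated and Player I never plays it.

D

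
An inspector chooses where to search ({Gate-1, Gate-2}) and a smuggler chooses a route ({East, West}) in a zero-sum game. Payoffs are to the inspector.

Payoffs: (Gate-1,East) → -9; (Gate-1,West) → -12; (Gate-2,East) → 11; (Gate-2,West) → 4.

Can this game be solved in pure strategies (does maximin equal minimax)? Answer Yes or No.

Yes

Row minima: Gate-1 → -12, Gate-2 → 4; maximin = 4.
Column maxima: East → 11, West → 4; minimax = 4.
maximin = minimax = 4, so a saddle point exists.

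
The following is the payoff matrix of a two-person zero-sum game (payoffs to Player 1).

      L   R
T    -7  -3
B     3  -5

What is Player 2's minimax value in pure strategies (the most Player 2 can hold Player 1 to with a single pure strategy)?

-3

Column maxima: L → 3, R → -3.
The smallest of these is -3.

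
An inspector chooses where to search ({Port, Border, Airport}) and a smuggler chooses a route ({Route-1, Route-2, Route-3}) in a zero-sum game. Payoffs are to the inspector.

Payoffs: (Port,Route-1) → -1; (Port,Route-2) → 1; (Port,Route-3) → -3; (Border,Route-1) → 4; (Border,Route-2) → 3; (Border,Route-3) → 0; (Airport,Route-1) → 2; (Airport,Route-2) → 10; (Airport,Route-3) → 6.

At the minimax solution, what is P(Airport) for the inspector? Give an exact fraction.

Row minima: Port → -3, Border → 0, Airport → 2; maximin = 2.
Column maxima: Route-1 → 4, Route-2 → 10, Route-3 → 6; minimax = 4.
2 ≠ 4, so there is no saddle point; optimal play is mixed.
Port is strictly dominated by Border, so the inspector never plays it.
Route-2 is strictly dominated by Route-3 (it gives the inspector strictly more in every row), so the smuggler never plays it.
On the remaining 2×2 (Border, Airport vs Route-1, Route-3):
Let the inspector play Border with probability p. Expected payoff against Route-1: 4p + 2(1−p) = 2p + 2; against Route-3: 0p + 6(1−p) = −6p + 6.
Setting these equal: 2p + 2 = −6p + 6 ⇒ 8p = 4 ⇒ p = 1/2, and the value is (2)·(1/2) + 2 = 3.
For the smuggler: with q = P(Route-1), equating Border's and Airport's payoffs gives 4q = −4q + 6 ⇒ q = 3/4.

1/2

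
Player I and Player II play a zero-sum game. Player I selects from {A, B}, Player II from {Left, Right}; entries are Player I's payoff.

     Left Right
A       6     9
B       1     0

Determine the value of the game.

6

Row minima: A → 6, B → 0; maximin = 6.
Column maxima: Left → 6, Right → 9; minimax = 6.
Since maximin = minimax = 6, there is a saddle point and the value is 6.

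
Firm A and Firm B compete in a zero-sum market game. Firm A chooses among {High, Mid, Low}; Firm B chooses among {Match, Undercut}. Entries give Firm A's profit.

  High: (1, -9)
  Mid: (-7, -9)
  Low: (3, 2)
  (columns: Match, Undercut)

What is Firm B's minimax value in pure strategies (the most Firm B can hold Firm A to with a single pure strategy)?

Column maxima: Match → 3, Undercut → 2.
The smallest of these is 2.

2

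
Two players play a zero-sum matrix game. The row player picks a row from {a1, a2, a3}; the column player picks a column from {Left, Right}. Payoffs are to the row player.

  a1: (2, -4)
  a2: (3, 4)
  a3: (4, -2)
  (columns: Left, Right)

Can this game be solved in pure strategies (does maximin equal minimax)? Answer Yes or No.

No

Row minima: a1 → -4, a2 → 3, a3 → -2; maximin = 3.
Column maxima: Left → 4, Right → 4; minimax = 4.
3 ≠ 4, so no pure-strategy equilibrium exists.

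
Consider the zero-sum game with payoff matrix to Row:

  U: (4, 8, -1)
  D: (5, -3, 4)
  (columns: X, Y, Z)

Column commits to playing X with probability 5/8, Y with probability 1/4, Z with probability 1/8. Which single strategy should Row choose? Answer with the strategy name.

Expected payoff of U: (5/8)·4 + (1/4)·8 + (1/8)·(-1) = 35/8.
Expected payoff of D: (5/8)·5 + (1/4)·(-3) + (1/8)·4 = 23/8.
The largest is 35/8, so Row's best response is U.

U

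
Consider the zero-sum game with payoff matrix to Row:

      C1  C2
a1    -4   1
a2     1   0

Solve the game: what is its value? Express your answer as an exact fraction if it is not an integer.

Row minima: a1 → -4, a2 → 0; maximin = 0.
Column maxima: C1 → 1, C2 → 1; minimax = 1.
0 ≠ 1, so there is no saddle point; optimal play is mixed.
Let Row play a1 with probability p. Expected payoff against C1: (-4)p + 1(1−p) = −5p + 1; against C2: 1p + 0(1−p) = p.
Setting these equal: −5p + 1 = p ⇒ −6p = -1 ⇒ p = 1/6, and the value is (-5)·(1/6) + 1 = 1/6.
For Column: with q = P(C1), equating a1's and a2's payoffs gives −5q + 1 = q ⇒ q = 1/6.

1/6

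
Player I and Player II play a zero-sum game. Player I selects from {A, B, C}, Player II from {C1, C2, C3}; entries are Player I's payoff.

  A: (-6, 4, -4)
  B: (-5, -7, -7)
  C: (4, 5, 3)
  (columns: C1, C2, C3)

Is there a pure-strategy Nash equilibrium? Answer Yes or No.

Row minima: A → -6, B → -7, C → 3; maximin = 3.
Column maxima: C1 → 4, C2 → 5, C3 → 3; minimax = 3.
maximin = minimax = 3, so a saddle point exists.

Yes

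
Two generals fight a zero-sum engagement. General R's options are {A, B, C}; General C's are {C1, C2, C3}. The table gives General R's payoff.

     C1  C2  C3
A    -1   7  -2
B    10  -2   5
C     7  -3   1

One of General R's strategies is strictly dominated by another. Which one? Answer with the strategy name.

C

B gives a strictly higher payoff than C against every column: 10 > 7, -2 > -3, 5 > 1.
So C is strictly dominated and General R never plays it.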